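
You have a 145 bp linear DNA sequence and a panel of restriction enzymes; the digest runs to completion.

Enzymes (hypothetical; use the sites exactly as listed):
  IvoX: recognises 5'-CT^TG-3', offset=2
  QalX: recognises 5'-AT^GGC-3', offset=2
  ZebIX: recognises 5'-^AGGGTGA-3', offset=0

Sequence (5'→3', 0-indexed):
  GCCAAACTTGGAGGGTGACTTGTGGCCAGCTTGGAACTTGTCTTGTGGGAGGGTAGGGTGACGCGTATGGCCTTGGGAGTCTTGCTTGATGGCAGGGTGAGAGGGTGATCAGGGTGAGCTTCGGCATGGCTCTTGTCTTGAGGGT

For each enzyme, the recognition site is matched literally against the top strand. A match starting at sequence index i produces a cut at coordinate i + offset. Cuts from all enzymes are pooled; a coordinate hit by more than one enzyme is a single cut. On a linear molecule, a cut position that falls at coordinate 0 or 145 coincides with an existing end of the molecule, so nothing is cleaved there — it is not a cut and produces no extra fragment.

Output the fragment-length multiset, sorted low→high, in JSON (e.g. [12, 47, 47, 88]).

Site scan:
  IvoX (CTTG, off=2): starts [6, 18, 29, 36, 41, 71, 80, 84, 131, 136] → cuts [8, 20, 31, 38, 43, 73, 82, 86, 133, 138]
  QalX (ATGGC, off=2): starts [66, 88, 125] → cuts [68, 90, 127]
  ZebIX (AGGGTGA, off=0): starts [11, 54, 93, 101, 110] → cuts [11, 54, 93, 101, 110]

Pooled cuts: [8, 11, 20, 31, 38, 43, 54, 68, 73, 82, 86, 90, 93, 101, 110, 127, 133, 138]

Fragment lengths:
  [0,8): 8 bp
  [8,11): 3 bp
  [11,20): 9 bp
  [20,31): 11 bp
  [31,38): 7 bp
  [38,43): 5 bp
  [43,54): 11 bp
  [54,68): 14 bp
  [68,73): 5 bp
  [73,82): 9 bp
  [82,86): 4 bp
  [86,90): 4 bp
  [90,93): 3 bp
  [93,101): 8 bp
  [101,110): 9 bp
  [110,127): 17 bp
  [127,133): 6 bp
  [133,138): 5 bp
  [138,145): 7 bp

[3,3,4,4,5,5,5,6,7,7,8,8,9,9,9,11,11,14,17]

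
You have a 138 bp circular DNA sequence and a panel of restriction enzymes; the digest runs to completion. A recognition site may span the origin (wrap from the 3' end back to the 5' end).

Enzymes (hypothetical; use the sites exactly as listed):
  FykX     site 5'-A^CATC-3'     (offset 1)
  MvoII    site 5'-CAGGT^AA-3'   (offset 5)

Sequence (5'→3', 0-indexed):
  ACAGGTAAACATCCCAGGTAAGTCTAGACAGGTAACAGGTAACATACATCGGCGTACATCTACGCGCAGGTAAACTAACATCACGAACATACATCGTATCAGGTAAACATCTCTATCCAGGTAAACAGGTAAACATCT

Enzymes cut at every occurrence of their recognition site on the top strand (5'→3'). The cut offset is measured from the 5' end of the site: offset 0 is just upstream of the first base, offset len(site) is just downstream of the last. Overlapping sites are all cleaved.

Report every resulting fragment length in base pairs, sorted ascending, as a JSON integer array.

Per-enzyme occurrences:
  FykX ACATC/1: at [8, 45, 55, 77, 90, 106, 132] ⇒ [9, 46, 56, 78, 91, 107, 133]
  MvoII CAGGTAA/5: at [1, 14, 28, 35, 66, 99, 117, 125] ⇒ [6, 19, 33, 40, 71, 104, 122, 130]

Pooled cuts: [6, 9, 19, 33, 40, 46, 56, 71, 78, 91, 104, 107, 122, 130, 133]

Fragments:
  6→9: 3 bp
  9→19: 10 bp
  19→33: 14 bp
  33→40: 7 bp
  40→46: 6 bp
  46→56: 10 bp
  56→71: 15 bp
  71→78: 7 bp
  78→91: 13 bp
  91→104: 13 bp
  104→107: 3 bp
  107→122: 15 bp
  122→130: 8 bp
  130→133: 3 bp
  133→6 (wrap): 138-133+6 = 11 bp

[3,3,3,6,7,7,8,10,10,11,13,13,14,15,15]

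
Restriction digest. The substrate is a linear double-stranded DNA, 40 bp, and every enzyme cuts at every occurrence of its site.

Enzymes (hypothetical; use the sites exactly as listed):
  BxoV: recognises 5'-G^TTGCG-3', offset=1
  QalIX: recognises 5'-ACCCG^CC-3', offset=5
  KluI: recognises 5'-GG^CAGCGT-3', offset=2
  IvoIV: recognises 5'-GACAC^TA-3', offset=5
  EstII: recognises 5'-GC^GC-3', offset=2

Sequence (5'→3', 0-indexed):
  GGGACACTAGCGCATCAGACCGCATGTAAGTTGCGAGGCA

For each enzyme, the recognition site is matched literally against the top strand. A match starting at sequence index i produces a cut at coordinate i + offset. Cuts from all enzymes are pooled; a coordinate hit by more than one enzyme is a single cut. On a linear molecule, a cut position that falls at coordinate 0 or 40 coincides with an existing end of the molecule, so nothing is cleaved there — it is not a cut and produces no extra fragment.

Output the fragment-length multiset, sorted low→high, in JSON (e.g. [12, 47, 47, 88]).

Site scan:
  BxoV GTTGCG/1: at [29] ⇒ [30]
  QalIX (ACCCGCC, off=5): no sites
  KluI (GGCAGCGT, off=2): no sites
  IvoIV GACACTA/5: at [2] ⇒ [7]
  EstII GCGC/2: at [9] ⇒ [11]

Pooled cuts: [7, 11, 30]

Fragment lengths:
  [0,7): 7 bp
  [7,11): 4 bp
  [11,30): 19 bp
  [30,40): 10 bp

[4,7,10,19]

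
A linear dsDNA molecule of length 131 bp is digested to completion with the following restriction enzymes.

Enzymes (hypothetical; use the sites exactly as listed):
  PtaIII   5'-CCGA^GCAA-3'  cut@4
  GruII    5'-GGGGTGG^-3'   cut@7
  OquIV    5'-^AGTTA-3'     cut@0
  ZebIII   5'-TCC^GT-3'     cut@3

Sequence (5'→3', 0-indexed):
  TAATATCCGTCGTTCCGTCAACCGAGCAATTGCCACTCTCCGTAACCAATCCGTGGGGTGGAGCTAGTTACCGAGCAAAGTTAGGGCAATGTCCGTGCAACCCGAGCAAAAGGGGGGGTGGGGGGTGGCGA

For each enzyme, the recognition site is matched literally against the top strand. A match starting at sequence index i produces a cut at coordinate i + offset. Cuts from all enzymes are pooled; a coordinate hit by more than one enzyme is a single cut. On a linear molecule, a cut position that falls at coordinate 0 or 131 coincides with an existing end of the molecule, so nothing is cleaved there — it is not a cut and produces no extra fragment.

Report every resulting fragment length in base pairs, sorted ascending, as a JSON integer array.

[3,4,4,7,8,8,9,9,9,11,11,16,16,16]

Site scan:
  PtaIII (CCGAGCAA, off=4): starts [21, 70, 101] → cuts [25, 74, 105]
  GruII (GGGGTGG, off=7): starts [54, 114, 121] → cuts [61, 121, 128]
  OquIV (AGTTA, off=0): starts [65, 78] → cuts [65, 78]
  ZebIII (TCCGT, off=3): starts [5, 13, 38, 49, 91] → cuts [8, 16, 41, 52, 94]

All cut coordinates (distinct, sorted): [8, 16, 25, 41, 52, 61, 65, 74, 78, 94, 105, 121, 128]

Fragment lengths:
  [0,8): 8 bp
  [8,16): 8 bp
  [16,25): 9 bp
  [25,41): 16 bp
  [41,52): 11 bp
  [52,61): 9 bp
  [61,65): 4 bp
  [65,74): 9 bp
  [74,78): 4 bp
  [78,94): 16 bp
  [94,105): 11 bp
  [105,121): 16 bp
  [121,128): 7 bp
  [128,131): 3 bp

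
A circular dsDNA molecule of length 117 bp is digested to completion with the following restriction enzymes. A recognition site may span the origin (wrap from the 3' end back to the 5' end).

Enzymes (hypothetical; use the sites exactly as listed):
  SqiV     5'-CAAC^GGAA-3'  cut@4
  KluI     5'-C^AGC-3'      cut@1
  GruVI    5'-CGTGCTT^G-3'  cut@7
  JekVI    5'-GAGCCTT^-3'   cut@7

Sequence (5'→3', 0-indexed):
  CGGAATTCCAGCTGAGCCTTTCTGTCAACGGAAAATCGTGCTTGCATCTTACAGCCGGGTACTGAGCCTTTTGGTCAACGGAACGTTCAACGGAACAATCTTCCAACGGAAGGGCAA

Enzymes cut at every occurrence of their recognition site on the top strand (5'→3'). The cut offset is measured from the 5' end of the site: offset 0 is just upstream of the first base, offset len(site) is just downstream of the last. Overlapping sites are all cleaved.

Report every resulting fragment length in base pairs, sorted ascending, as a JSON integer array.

Site scan:
  SqiV (CAACGGAA, off=4): starts [25, 75, 87, 103, 114] → cuts [1, 29, 79, 91, 107]
  KluI (CAGC, off=1): starts [8, 51] → cuts [9, 52]
  GruVI (CGTGCTTG, off=7): starts [36] → cuts [43]
  JekVI (GAGCCTT, off=7): starts [13, 63] → cuts [20, 70]

Pooled cuts: [1, 9, 20, 29, 43, 52, 70, 79, 91, 107]

Fragments:
  1→9: 8 bp
  9→20: 11 bp
  20→29: 9 bp
  29→43: 14 bp
  43→52: 9 bp
  52→70: 18 bp
  70→79: 9 bp
  79→91: 12 bp
  91→107: 16 bp
  107→1 (wrap): 117-107+1 = 11 bp

[8,9,9,9,11,11,12,14,16,18]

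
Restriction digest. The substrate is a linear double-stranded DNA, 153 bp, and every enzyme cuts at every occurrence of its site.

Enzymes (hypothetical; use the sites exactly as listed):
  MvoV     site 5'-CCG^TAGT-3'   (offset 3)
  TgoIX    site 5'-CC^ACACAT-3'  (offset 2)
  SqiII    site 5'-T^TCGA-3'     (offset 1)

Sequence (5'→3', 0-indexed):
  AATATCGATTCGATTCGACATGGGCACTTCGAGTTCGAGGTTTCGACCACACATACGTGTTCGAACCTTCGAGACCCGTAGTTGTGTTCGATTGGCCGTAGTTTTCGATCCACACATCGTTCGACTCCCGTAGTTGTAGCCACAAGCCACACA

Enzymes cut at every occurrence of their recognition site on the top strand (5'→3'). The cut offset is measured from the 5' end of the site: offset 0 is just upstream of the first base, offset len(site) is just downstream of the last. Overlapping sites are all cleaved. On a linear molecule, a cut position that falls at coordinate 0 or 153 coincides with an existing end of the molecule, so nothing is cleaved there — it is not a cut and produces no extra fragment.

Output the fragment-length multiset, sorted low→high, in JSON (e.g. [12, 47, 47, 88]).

Per-enzyme occurrences:
  MvoV (CCGTAGT, off=3): starts [75, 95, 127] → cuts [78, 98, 130]
  TgoIX (CCACACAT, off=2): starts [46, 109] → cuts [48, 111]
  SqiII (TTCGA, off=1): starts [8, 13, 27, 33, 41, 59, 67, 86, 103, 119] → cuts [9, 14, 28, 34, 42, 60, 68, 87, 104, 120]

Pooled cuts: [9, 14, 28, 34, 42, 48, 60, 68, 78, 87, 98, 104, 111, 120, 130]

Fragments:
  [0,9): 9 bp
  [9,14): 5 bp
  [14,28): 14 bp
  [28,34): 6 bp
  [34,42): 8 bp
  [42,48): 6 bp
  [48,60): 12 bp
  [60,68): 8 bp
  [68,78): 10 bp
  [78,87): 9 bp
  [87,98): 11 bp
  [98,104): 6 bp
  [104,111): 7 bp
  [111,120): 9 bp
  [120,130): 10 bp
  [130,153): 23 bp

[5,6,6,6,7,8,8,9,9,9,10,10,11,12,14,23]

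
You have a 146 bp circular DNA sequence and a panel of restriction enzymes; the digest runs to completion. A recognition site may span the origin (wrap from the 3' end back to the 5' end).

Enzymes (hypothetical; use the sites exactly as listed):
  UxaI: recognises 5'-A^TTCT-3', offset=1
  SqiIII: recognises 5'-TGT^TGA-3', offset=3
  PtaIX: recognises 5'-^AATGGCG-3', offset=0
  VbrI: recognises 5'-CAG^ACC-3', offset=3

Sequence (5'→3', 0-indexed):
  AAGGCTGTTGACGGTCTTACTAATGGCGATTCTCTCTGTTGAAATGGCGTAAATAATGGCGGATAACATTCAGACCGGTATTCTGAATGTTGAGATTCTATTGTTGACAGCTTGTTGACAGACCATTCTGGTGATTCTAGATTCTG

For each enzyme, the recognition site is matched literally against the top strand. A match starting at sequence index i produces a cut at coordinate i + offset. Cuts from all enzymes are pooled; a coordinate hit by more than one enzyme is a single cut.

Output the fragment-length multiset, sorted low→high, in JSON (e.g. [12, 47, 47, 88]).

[3,4,5,6,7,7,8,9,9,10,10,11,12,13,13,19]

Site scan:
  UxaI ATTCT/1: at [28, 79, 94, 124, 133, 140] ⇒ [29, 80, 95, 125, 134, 141]
  SqiIII TGTTGA/3: at [5, 36, 87, 101, 112] ⇒ [8, 39, 90, 104, 115]
  PtaIX AATGGCG/0: at [21, 42, 54] ⇒ [21, 42, 54]
  VbrI CAGACC/3: at [70, 118] ⇒ [73, 121]

All cut coordinates (distinct, sorted): [8, 21, 29, 39, 42, 54, 73, 80, 90, 95, 104, 115, 121, 125, 134, 141]

Fragment lengths:
  8→21: 13 bp
  21→29: 8 bp
  29→39: 10 bp
  39→42: 3 bp
  42→54: 12 bp
  54→73: 19 bp
  73→80: 7 bp
  80→90: 10 bp
  90→95: 5 bp
  95→104: 9 bp
  104→115: 11 bp
  115→121: 6 bp
  121→125: 4 bp
  125→134: 9 bp
  134→141: 7 bp
  141→8 (wrap): 146-141+8 = 13 bp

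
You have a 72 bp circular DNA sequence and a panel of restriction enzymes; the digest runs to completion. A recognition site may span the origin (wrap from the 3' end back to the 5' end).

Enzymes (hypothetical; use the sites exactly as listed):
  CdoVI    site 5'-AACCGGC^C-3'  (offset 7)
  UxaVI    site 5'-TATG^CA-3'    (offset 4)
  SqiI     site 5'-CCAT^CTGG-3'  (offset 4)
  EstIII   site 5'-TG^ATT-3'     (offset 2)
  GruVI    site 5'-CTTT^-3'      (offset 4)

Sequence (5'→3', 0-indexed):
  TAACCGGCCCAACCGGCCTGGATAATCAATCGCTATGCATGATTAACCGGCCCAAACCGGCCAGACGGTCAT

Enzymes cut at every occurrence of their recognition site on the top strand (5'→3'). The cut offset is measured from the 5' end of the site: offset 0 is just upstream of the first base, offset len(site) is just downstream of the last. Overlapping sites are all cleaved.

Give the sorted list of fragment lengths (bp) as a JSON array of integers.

Site scan:
  CdoVI (AACCGGCC, off=7): starts [1, 10, 44, 54] → cuts [8, 17, 51, 61]
  UxaVI (TATGCA, off=4): starts [33] → cuts [37]
  SqiI (CCATCTGG, off=4): no sites
  EstIII (TGATT, off=2): starts [39] → cuts [41]
  GruVI (CTTT, off=4): no sites

Pooled cuts: [8, 17, 37, 41, 51, 61]

Fragment lengths:
  8→17: 9 bp
  17→37: 20 bp
  37→41: 4 bp
  41→51: 10 bp
  51→61: 10 bp
  61→8 (wrap): 72-61+8 = 19 bp

[4,9,10,10,19,20]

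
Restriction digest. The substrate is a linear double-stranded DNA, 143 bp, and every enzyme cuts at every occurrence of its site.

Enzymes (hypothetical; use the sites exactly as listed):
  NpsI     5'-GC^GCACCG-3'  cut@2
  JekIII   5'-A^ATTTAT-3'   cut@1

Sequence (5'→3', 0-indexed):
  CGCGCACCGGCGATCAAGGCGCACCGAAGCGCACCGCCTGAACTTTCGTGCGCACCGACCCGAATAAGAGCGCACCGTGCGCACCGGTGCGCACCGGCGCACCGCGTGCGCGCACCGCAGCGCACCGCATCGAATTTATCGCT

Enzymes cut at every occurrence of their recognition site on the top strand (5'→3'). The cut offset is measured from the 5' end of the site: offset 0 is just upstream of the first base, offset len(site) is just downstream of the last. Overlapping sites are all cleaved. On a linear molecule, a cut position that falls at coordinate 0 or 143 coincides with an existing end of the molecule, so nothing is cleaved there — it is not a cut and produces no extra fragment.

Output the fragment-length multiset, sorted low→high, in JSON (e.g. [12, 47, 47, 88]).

[3,8,9,10,10,10,10,12,13,17,20,21]

Site scan:
  NpsI (GCGCACCG, off=2): starts [1, 18, 28, 49, 69, 78, 88, 96, 109, 119] → cuts [3, 20, 30, 51, 71, 80, 90, 98, 111, 121]
  JekIII (AATTTAT, off=1): starts [132] → cuts [133]

Pooled cuts: [3, 20, 30, 51, 71, 80, 90, 98, 111, 121, 133]

Fragment lengths:
  [0,3): 3 bp
  [3,20): 17 bp
  [20,30): 10 bp
  [30,51): 21 bp
  [51,71): 20 bp
  [71,80): 9 bp
  [80,90): 10 bp
  [90,98): 8 bp
  [98,111): 13 bp
  [111,121): 10 bp
  [121,133): 12 bp
  [133,143): 10 bp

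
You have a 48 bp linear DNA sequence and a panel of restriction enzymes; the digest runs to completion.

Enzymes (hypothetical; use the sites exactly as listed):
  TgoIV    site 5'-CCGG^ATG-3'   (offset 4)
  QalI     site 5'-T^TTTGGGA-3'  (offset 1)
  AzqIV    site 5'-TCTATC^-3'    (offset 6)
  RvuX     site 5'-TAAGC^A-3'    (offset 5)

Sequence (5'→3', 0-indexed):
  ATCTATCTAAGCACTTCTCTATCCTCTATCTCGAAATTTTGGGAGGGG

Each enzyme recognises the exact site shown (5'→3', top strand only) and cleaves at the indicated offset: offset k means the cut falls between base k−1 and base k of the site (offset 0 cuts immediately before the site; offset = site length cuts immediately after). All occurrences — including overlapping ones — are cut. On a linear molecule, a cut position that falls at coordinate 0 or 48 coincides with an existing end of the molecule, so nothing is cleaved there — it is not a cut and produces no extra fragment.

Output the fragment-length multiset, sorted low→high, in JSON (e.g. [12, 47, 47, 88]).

[5,7,7,7,11,11]

Scan for sites:
  TgoIV (CCGGATG, off=4): no sites
  QalI TTTTGGGA/1: at [36] ⇒ [37]
  AzqIV TCTATC/6: at [1, 17, 24] ⇒ [7, 23, 30]
  RvuX TAAGCA/5: at [7] ⇒ [12]

All cut coordinates (distinct, sorted): [7, 12, 23, 30, 37]

Fragment lengths:
  [0,7): 7 bp
  [7,12): 5 bp
  [12,23): 11 bp
  [23,30): 7 bp
  [30,37): 7 bp
  [37,48): 11 bp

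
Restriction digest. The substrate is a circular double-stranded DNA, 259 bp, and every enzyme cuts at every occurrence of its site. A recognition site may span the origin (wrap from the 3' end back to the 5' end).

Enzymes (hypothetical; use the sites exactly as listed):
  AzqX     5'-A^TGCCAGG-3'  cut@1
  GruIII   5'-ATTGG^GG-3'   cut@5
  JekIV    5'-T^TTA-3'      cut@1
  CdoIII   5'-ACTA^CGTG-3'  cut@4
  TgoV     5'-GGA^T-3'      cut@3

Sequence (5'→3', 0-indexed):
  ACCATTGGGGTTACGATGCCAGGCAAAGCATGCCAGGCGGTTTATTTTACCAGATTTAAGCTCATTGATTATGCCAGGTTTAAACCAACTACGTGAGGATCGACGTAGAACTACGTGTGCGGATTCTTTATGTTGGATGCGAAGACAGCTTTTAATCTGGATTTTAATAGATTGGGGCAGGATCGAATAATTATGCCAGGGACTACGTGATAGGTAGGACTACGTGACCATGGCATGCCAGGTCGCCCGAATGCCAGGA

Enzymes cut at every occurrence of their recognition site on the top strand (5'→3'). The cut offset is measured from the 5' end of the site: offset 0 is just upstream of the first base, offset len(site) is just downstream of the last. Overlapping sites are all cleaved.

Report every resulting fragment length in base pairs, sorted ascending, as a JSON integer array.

Scan for sites:
  AzqX ATGCCAGG/1: at [15, 29, 70, 192, 234, 250] ⇒ [16, 30, 71, 193, 235, 251]
  GruIII ATTGGGG/5: at [3, 170] ⇒ [8, 175]
  JekIV TTTA/1: at [40, 45, 54, 78, 126, 150, 162] ⇒ [41, 46, 55, 79, 127, 151, 163]
  CdoIII ACTACGTG/4: at [87, 109, 201, 218] ⇒ [91, 113, 205, 222]
  TgoV GGAT/3: at [96, 120, 134, 158, 179] ⇒ [99, 123, 137, 161, 182]

All cut coordinates (distinct, sorted): [8, 16, 30, 41, 46, 55, 71, 79, 91, 99, 113, 123, 127, 137, 151, 161, 163, 175, 182, 193, 205, 222, 235, 251]

Fragments:
  8→16: 8 bp
  16→30: 14 bp
  30→41: 11 bp
  41→46: 5 bp
  46→55: 9 bp
  55→71: 16 bp
  71→79: 8 bp
  79→91: 12 bp
  91→99: 8 bp
  99→113: 14 bp
  113→123: 10 bp
  123→127: 4 bp
  127→137: 10 bp
  137→151: 14 bp
  151→161: 10 bp
  161→163: 2 bp
  163→175: 12 bp
  175→182: 7 bp
  182→193: 11 bp
  193→205: 12 bp
  205→222: 17 bp
  222→235: 13 bp
  235→251: 16 bp
  251→8 (wrap): 259-251+8 = 16 bp

[2,4,5,7,8,8,8,9,10,10,10,11,11,12,12,12,13,14,14,14,16,16,16,17]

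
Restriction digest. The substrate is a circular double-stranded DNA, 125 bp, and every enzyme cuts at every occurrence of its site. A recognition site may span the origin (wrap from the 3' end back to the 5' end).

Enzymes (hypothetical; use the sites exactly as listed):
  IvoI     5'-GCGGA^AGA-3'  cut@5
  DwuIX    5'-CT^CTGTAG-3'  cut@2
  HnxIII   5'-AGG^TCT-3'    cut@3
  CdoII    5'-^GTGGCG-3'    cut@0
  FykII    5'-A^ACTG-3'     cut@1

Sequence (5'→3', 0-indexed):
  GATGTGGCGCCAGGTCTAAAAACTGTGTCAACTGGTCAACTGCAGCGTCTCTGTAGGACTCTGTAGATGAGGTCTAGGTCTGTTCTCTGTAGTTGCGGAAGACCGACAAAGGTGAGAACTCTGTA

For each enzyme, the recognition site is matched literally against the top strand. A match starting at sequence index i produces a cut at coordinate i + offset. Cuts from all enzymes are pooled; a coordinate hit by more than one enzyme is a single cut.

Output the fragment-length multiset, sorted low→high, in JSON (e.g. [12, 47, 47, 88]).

[6,7,8,8,8,9,10,11,12,12,13,21]

Scan for sites:
  IvoI GCGGAAGA/5: at [94] ⇒ [99]
  DwuIX CTCTGTAG/2: at [48, 58, 84, 118] ⇒ [50, 60, 86, 120]
  HnxIII AGGTCT/3: at [11, 69, 75] ⇒ [14, 72, 78]
  CdoII GTGGCG/0: at [3] ⇒ [3]
  FykII AACTG/1: at [20, 29, 37] ⇒ [21, 30, 38]

Pooled cuts: [3, 14, 21, 30, 38, 50, 60, 72, 78, 86, 99, 120]

Fragments:
  3→14: 11 bp
  14→21: 7 bp
  21→30: 9 bp
  30→38: 8 bp
  38→50: 12 bp
  50→60: 10 bp
  60→72: 12 bp
  72→78: 6 bp
  78→86: 8 bp
  86→99: 13 bp
  99→120: 21 bp
  120→3 (wrap): 125-120+3 = 8 bp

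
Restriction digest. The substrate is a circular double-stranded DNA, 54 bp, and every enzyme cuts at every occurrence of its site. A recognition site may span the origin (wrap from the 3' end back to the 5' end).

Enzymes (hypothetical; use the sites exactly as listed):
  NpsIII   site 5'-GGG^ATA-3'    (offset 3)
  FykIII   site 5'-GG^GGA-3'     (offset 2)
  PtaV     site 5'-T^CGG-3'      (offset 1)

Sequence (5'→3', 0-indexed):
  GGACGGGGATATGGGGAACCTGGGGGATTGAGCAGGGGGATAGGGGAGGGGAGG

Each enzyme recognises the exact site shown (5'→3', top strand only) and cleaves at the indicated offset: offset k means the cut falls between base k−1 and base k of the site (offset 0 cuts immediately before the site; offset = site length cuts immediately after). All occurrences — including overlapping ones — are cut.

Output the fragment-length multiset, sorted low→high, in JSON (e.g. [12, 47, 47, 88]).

[2,2,5,5,5,6,6,10,13]

Per-enzyme occurrences:
  NpsIII (GGGATA, off=3): starts [5, 36] → cuts [8, 39]
  FykIII (GGGGA, off=2): starts [4, 12, 22, 35, 42, 47, 52] → cuts [0, 6, 14, 24, 37, 44, 49]
  PtaV (TCGG, off=1): no sites

Pooled cuts: [0, 6, 8, 14, 24, 37, 39, 44, 49]

Fragments:
  0→6: 6 bp
  6→8: 2 bp
  8→14: 6 bp
  14→24: 10 bp
  24→37: 13 bp
  37→39: 2 bp
  39→44: 5 bp
  44→49: 5 bp
  49→0 (wrap): 54-49+0 = 5 bp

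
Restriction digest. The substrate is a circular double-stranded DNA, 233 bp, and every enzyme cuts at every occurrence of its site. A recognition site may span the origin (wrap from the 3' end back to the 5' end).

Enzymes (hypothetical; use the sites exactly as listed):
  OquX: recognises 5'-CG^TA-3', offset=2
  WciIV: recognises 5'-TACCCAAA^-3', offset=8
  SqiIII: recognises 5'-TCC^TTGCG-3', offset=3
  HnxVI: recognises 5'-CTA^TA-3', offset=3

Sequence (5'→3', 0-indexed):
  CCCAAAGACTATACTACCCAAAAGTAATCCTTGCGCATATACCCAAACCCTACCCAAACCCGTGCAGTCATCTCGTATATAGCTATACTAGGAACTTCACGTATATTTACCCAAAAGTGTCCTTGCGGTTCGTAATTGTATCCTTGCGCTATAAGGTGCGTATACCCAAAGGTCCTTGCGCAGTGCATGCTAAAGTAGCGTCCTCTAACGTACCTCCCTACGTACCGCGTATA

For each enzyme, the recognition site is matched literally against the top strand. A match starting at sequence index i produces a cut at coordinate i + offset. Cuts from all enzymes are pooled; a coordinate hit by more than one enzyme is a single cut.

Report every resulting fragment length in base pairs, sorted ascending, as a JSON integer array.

Scan for sites:
  OquX (CGTA, off=2): starts [73, 99, 130, 158, 208, 220, 227] → cuts [75, 101, 132, 160, 210, 222, 229]
  WciIV (TACCCAAA, off=8): starts [14, 39, 50, 107, 162, 231] → cuts [6, 22, 47, 58, 115, 170]
  SqiIII (TCCTTGCG, off=3): starts [27, 119, 140, 172] → cuts [30, 122, 143, 175]
  HnxVI (CTATA, off=3): starts [8, 82, 148] → cuts [11, 85, 151]

All cut coordinates (distinct, sorted): [6, 11, 22, 30, 47, 58, 75, 85, 101, 115, 122, 132, 143, 151, 160, 170, 175, 210, 222, 229]

Fragments:
  6→11: 5 bp
  11→22: 11 bp
  22→30: 8 bp
  30→47: 17 bp
  47→58: 11 bp
  58→75: 17 bp
  75→85: 10 bp
  85→101: 16 bp
  101→115: 14 bp
  115→122: 7 bp
  122→132: 10 bp
  132→143: 11 bp
  143→151: 8 bp
  151→160: 9 bp
  160→170: 10 bp
  170→175: 5 bp
  175→210: 35 bp
  210→222: 12 bp
  222→229: 7 bp
  229→6 (wrap): 233-229+6 = 10 bp

[5,5,7,7,8,8,9,10,10,10,10,11,11,11,12,14,16,17,17,35]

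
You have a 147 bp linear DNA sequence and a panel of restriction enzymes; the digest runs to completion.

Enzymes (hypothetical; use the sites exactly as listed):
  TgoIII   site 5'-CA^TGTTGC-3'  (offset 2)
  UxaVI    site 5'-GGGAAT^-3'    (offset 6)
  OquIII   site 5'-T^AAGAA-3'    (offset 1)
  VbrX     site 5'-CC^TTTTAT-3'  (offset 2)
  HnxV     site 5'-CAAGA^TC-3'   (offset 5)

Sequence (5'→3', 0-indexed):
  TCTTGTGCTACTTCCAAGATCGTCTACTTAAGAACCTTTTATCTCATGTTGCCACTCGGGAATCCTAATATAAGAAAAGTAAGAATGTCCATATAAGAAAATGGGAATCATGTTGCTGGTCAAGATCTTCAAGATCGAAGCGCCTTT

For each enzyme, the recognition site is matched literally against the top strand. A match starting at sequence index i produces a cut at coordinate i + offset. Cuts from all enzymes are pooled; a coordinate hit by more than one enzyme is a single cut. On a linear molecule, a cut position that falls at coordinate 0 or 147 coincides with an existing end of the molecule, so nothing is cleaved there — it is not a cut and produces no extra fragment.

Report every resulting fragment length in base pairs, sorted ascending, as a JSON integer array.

[2,7,8,9,9,10,10,13,14,14,15,17,19]

Site scan:
  TgoIII (CATGTTGC, off=2): starts [44, 108] → cuts [46, 110]
  UxaVI (GGGAAT, off=6): starts [57, 102] → cuts [63, 108]
  OquIII (TAAGAA, off=1): starts [28, 70, 79, 93] → cuts [29, 71, 80, 94]
  VbrX (CCTTTTAT, off=2): starts [34] → cuts [36]
  HnxV (CAAGATC, off=5): starts [14, 120, 129] → cuts [19, 125, 134]

All cut coordinates (distinct, sorted): [19, 29, 36, 46, 63, 71, 80, 94, 108, 110, 125, 134]

Fragments:
  [0,19): 19 bp
  [19,29): 10 bp
  [29,36): 7 bp
  [36,46): 10 bp
  [46,63): 17 bp
  [63,71): 8 bp
  [71,80): 9 bp
  [80,94): 14 bp
  [94,108): 14 bp
  [108,110): 2 bp
  [110,125): 15 bp
  [125,134): 9 bp
  [134,147): 13 bp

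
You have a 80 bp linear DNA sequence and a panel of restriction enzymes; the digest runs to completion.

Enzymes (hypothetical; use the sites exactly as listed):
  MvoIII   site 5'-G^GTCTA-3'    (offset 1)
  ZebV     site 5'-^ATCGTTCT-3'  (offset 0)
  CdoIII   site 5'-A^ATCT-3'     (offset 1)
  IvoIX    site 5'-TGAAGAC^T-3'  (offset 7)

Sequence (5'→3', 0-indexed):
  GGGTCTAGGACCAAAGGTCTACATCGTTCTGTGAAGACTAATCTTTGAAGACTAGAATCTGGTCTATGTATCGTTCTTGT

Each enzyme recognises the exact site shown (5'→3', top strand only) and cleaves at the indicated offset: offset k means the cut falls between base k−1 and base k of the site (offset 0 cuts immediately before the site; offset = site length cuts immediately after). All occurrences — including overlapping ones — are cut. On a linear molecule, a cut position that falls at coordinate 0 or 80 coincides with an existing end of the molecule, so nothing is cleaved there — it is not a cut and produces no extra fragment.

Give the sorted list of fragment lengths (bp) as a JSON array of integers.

[2,2,4,5,6,8,11,12,14,16]

Per-enzyme occurrences:
  MvoIII (GGTCTA, off=1): starts [1, 15, 60] → cuts [2, 16, 61]
  ZebV (ATCGTTCT, off=0): starts [22, 69] → cuts [22, 69]
  CdoIII (AATCT, off=1): starts [39, 55] → cuts [40, 56]
  IvoIX (TGAAGACT, off=7): starts [31, 45] → cuts [38, 52]

Pooled cuts: [2, 16, 22, 38, 40, 52, 56, 61, 69]

Fragments:
  [0,2): 2 bp
  [2,16): 14 bp
  [16,22): 6 bp
  [22,38): 16 bp
  [38,40): 2 bp
  [40,52): 12 bp
  [52,56): 4 bp
  [56,61): 5 bp
  [61,69): 8 bp
  [69,80): 11 bp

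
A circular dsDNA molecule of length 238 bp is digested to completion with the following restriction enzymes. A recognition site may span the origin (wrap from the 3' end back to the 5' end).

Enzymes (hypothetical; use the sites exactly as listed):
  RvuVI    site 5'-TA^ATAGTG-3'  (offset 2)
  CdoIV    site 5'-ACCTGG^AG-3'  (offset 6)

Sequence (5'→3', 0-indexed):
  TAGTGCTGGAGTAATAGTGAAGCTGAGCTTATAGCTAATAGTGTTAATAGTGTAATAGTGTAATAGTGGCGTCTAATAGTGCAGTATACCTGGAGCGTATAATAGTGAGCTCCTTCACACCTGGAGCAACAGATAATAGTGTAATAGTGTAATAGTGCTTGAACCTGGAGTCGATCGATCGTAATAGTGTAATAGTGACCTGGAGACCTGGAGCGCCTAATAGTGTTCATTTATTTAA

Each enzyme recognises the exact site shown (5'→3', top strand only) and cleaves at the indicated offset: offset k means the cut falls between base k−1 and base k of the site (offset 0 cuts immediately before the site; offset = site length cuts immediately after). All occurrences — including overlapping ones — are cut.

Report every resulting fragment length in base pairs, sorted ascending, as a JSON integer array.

[8,8,8,8,8,8,8,8,9,11,12,13,14,15,17,18,18,23,24]

Site scan:
  RvuVI (TAATAGTG, off=2): starts [11, 35, 44, 52, 60, 73, 99, 133, 141, 149, 181, 189, 217, 235] → cuts [13, 37, 46, 54, 62, 75, 101, 135, 143, 151, 183, 191, 219, 237]
  CdoIV (ACCTGGAG, off=6): starts [87, 118, 162, 197, 205] → cuts [93, 124, 168, 203, 211]

All cut coordinates (distinct, sorted): [13, 37, 46, 54, 62, 75, 93, 101, 124, 135, 143, 151, 168, 183, 191, 203, 211, 219, 237]

Fragment lengths:
  13→37: 24 bp
  37→46: 9 bp
  46→54: 8 bp
  54→62: 8 bp
  62→75: 13 bp
  75→93: 18 bp
  93→101: 8 bp
  101→124: 23 bp
  124→135: 11 bp
  135→143: 8 bp
  143→151: 8 bp
  151→168: 17 bp
  168→183: 15 bp
  183→191: 8 bp
  191→203: 12 bp
  203→211: 8 bp
  211→219: 8 bp
  219→237: 18 bp
  237→13 (wrap): 238-237+13 = 14 bp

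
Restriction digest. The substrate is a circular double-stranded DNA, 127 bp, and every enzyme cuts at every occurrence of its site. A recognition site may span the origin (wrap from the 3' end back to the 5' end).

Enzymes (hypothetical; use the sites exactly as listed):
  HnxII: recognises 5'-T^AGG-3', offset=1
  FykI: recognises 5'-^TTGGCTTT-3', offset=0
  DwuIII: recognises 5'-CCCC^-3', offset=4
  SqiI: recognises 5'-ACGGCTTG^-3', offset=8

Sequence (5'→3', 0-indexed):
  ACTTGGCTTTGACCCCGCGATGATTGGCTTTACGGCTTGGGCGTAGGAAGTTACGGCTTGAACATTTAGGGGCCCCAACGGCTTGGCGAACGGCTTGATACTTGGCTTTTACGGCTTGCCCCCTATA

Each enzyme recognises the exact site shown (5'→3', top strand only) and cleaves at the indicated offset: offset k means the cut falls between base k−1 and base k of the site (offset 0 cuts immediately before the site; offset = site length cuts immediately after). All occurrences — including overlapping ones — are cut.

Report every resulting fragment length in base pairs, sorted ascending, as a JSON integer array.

[1,4,4,5,6,7,7,9,9,12,14,16,16,17]

Site scan:
  HnxII (TAGG, off=1): starts [43, 66] → cuts [44, 67]
  FykI (TTGGCTTT, off=0): starts [2, 23, 101] → cuts [2, 23, 101]
  DwuIII (CCCC, off=4): starts [12, 72, 118, 119] → cuts [16, 76, 122, 123]
  SqiI (ACGGCTTG, off=8): starts [31, 52, 77, 89, 110] → cuts [39, 60, 85, 97, 118]

Pooled cuts: [2, 16, 23, 39, 44, 60, 67, 76, 85, 97, 101, 118, 122, 123]

Fragments:
  2→16: 14 bp
  16→23: 7 bp
  23→39: 16 bp
  39→44: 5 bp
  44→60: 16 bp
  60→67: 7 bp
  67→76: 9 bp
  76→85: 9 bp
  85→97: 12 bp
  97→101: 4 bp
  101→118: 17 bp
  118→122: 4 bp
  122→123: 1 bp
  123→2 (wrap): 127-123+2 = 6 bp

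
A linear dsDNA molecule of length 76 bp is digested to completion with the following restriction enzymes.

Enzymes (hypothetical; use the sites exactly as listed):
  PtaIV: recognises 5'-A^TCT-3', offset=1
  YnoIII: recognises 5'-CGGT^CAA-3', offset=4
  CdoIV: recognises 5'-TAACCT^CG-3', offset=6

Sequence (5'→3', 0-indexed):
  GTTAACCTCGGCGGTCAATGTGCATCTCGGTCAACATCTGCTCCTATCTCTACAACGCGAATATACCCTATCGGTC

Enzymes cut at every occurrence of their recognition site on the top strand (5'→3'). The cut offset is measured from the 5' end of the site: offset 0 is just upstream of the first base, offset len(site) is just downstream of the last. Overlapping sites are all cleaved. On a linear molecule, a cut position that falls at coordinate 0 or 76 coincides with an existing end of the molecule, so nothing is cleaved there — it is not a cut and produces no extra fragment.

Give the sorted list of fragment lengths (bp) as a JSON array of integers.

Site scan:
  PtaIV ATCT/1: at [23, 35, 45] ⇒ [24, 36, 46]
  YnoIII CGGTCAA/4: at [11, 27] ⇒ [15, 31]
  CdoIV TAACCTCG/6: at [2] ⇒ [8]

All cut coordinates (distinct, sorted): [8, 15, 24, 31, 36, 46]

Fragment lengths:
  [0,8): 8 bp
  [8,15): 7 bp
  [15,24): 9 bp
  [24,31): 7 bp
  [31,36): 5 bp
  [36,46): 10 bp
  [46,76): 30 bp

[5,7,7,8,9,10,30]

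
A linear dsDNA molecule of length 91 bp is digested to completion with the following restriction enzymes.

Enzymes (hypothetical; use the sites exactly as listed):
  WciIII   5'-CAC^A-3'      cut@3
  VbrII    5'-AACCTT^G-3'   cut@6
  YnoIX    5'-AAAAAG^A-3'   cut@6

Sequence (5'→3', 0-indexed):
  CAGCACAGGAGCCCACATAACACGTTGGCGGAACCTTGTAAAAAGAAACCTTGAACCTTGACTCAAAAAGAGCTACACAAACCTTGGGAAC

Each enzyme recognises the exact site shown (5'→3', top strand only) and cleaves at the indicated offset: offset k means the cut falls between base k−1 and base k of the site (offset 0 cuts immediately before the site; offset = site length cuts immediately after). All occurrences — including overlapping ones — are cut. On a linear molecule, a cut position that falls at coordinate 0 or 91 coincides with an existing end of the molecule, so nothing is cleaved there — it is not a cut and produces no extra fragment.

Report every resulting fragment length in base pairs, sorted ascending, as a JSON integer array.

[6,6,7,7,7,8,8,10,11,21]

Per-enzyme occurrences:
  WciIII CACA/3: at [3, 13, 75] ⇒ [6, 16, 78]
  VbrII AACCTTG/6: at [31, 46, 53, 79] ⇒ [37, 52, 59, 85]
  YnoIX AAAAAGA/6: at [39, 64] ⇒ [45, 70]

Pooled cuts: [6, 16, 37, 45, 52, 59, 70, 78, 85]

Fragments:
  [0,6): 6 bp
  [6,16): 10 bp
  [16,37): 21 bp
  [37,45): 8 bp
  [45,52): 7 bp
  [52,59): 7 bp
  [59,70): 11 bp
  [70,78): 8 bp
  [78,85): 7 bp
  [85,91): 6 bp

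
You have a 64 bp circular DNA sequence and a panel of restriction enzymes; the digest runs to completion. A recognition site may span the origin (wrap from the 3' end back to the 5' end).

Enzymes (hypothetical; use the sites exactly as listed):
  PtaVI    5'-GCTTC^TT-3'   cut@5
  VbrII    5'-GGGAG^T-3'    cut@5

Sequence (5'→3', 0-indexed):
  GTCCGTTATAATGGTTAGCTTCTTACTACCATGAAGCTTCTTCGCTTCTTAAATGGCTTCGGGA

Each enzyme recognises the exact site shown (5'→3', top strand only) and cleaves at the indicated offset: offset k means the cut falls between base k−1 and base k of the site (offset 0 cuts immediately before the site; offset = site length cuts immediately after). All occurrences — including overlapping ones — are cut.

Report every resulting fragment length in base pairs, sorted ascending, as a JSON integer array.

[8,17,18,21]

Site scan:
  PtaVI (GCTTCTT, off=5): starts [17, 35, 43] → cuts [22, 40, 48]
  VbrII (GGGAGT, off=5): starts [60] → cuts [1]

All cut coordinates (distinct, sorted): [1, 22, 40, 48]

Fragment lengths:
  1→22: 21 bp
  22→40: 18 bp
  40→48: 8 bp
  48→1 (wrap): 64-48+1 = 17 bp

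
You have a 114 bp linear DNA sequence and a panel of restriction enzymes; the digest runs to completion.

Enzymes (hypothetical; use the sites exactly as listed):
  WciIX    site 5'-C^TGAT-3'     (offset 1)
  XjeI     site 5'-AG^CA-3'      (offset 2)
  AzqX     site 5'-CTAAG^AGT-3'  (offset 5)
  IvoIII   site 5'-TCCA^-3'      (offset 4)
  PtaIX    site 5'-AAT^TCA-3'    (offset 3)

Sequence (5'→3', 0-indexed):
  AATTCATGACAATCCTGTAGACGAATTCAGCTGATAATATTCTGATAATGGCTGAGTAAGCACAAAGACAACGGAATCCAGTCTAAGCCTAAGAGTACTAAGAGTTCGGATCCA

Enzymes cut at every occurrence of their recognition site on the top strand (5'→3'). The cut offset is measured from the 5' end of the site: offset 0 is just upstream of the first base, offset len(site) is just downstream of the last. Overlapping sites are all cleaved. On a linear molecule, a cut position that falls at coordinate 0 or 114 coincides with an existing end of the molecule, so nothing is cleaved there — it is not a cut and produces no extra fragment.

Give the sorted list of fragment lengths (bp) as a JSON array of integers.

[3,5,9,11,12,13,18,20,23]

Site scan:
  WciIX CTGAT/1: at [30, 41] ⇒ [31, 42]
  XjeI AGCA/2: at [58] ⇒ [60]
  AzqX CTAAGAGT/5: at [88, 97] ⇒ [93, 102]
  IvoIII TCCA/4: at [76, 110] ⇒ [80] (position 114 is a terminus of the linear molecule — no cut)
  PtaIX AATTCA/3: at [0, 23] ⇒ [3, 26]

Pooled cuts: [3, 26, 31, 42, 60, 80, 93, 102]

Fragment lengths:
  [0,3): 3 bp
  [3,26): 23 bp
  [26,31): 5 bp
  [31,42): 11 bp
  [42,60): 18 bp
  [60,80): 20 bp
  [80,93): 13 bp
  [93,102): 9 bp
  [102,114): 12 bp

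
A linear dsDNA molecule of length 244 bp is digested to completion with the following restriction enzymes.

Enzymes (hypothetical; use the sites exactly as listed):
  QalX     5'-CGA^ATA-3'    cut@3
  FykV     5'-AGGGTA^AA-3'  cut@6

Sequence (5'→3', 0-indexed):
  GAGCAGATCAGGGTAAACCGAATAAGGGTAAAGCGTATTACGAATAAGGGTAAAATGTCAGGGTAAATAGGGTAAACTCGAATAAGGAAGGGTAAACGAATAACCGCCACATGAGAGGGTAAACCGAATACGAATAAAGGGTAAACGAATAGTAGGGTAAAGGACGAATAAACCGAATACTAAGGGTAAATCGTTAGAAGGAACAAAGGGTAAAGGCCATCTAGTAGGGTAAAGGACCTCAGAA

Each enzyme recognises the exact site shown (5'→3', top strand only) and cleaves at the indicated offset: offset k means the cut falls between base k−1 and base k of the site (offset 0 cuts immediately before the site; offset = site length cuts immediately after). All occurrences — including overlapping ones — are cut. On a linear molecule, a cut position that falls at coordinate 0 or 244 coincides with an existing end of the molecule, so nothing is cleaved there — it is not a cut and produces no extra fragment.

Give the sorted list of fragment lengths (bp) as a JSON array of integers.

[5,5,6,6,6,7,8,9,9,9,9,10,11,12,13,13,13,13,15,19,22,24]

Per-enzyme occurrences:
  QalX (CGAATA, off=3): starts [18, 40, 78, 96, 124, 130, 145, 164, 173] → cuts [21, 43, 81, 99, 127, 133, 148, 167, 176]
  FykV (AGGGTAAA, off=6): starts [9, 24, 46, 59, 68, 88, 115, 137, 153, 182, 206, 225] → cuts [15, 30, 52, 65, 74, 94, 121, 143, 159, 188, 212, 231]

Pooled cuts: [15, 21, 30, 43, 52, 65, 74, 81, 94, 99, 121, 127, 133, 143, 148, 159, 167, 176, 188, 212, 231]

Fragments:
  [0,15): 15 bp
  [15,21): 6 bp
  [21,30): 9 bp
  [30,43): 13 bp
  [43,52): 9 bp
  [52,65): 13 bp
  [65,74): 9 bp
  [74,81): 7 bp
  [81,94): 13 bp
  [94,99): 5 bp
  [99,121): 22 bp
  [121,127): 6 bp
  [127,133): 6 bp
  [133,143): 10 bp
  [143,148): 5 bp
  [148,159): 11 bp
  [159,167): 8 bp
  [167,176): 9 bp
  [176,188): 12 bp
  [188,212): 24 bp
  [212,231): 19 bp
  [231,244): 13 bp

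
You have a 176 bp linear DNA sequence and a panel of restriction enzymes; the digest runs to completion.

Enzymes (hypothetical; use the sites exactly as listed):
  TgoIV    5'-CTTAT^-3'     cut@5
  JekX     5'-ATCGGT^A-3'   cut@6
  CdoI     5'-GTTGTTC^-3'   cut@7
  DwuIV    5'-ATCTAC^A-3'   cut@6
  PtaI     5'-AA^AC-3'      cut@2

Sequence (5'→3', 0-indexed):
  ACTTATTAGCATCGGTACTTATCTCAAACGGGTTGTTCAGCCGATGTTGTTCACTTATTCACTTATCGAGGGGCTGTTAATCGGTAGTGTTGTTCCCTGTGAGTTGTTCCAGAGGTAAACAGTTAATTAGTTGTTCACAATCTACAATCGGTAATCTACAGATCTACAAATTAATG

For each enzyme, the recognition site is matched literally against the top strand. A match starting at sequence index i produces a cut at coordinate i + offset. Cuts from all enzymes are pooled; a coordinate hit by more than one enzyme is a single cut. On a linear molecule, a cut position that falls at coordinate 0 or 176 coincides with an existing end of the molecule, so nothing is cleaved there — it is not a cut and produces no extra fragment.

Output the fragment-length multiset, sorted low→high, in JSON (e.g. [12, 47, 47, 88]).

Scan for sites:
  TgoIV (CTTAT, off=5): starts [1, 17, 53, 61] → cuts [6, 22, 58, 66]
  JekX (ATCGGTA, off=6): starts [10, 79, 146] → cuts [16, 85, 152]
  CdoI (GTTGTTC, off=7): starts [31, 45, 88, 102, 129] → cuts [38, 52, 95, 109, 136]
  DwuIV (ATCTACA, off=6): starts [139, 153, 161] → cuts [145, 159, 167]
  PtaI (AAAC, off=2): starts [25, 116] → cuts [27, 118]

All cut coordinates (distinct, sorted): [6, 16, 22, 27, 38, 52, 58, 66, 85, 95, 109, 118, 136, 145, 152, 159, 167]

Fragment lengths:
  [0,6): 6 bp
  [6,16): 10 bp
  [16,22): 6 bp
  [22,27): 5 bp
  [27,38): 11 bp
  [38,52): 14 bp
  [52,58): 6 bp
  [58,66): 8 bp
  [66,85): 19 bp
  [85,95): 10 bp
  [95,109): 14 bp
  [109,118): 9 bp
  [118,136): 18 bp
  [136,145): 9 bp
  [145,152): 7 bp
  [152,159): 7 bp
  [159,167): 8 bp
  [167,176): 9 bp

[5,6,6,6,7,7,8,8,9,9,9,10,10,11,14,14,18,19]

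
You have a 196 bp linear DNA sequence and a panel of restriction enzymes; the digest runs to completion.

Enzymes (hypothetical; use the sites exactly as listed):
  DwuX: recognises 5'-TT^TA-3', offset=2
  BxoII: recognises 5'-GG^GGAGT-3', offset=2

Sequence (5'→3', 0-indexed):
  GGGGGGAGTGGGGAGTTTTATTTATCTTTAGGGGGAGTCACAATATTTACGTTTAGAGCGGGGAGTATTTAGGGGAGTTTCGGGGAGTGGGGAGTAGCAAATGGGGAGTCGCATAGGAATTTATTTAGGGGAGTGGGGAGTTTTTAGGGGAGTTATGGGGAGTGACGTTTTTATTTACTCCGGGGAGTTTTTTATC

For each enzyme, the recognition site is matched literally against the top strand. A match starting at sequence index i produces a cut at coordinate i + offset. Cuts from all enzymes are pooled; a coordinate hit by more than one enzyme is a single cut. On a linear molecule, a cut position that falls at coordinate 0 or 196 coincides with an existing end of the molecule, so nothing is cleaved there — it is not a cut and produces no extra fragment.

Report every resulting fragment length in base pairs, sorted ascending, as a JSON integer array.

[4,4,4,4,4,4,4,4,5,6,6,7,7,7,7,8,8,8,8,9,10,10,13,14,14,17]

Site scan:
  DwuX TTTA/2: at [16, 20, 26, 45, 51, 67, 119, 123, 142, 169, 173, 190] ⇒ [18, 22, 28, 47, 53, 69, 121, 125, 144, 171, 175, 192]
  BxoII GGGGAGT/2: at [2, 9, 31, 59, 71, 81, 88, 102, 127, 134, 146, 156, 181] ⇒ [4, 11, 33, 61, 73, 83, 90, 104, 129, 136, 148, 158, 183]

Pooled cuts: [4, 11, 18, 22, 28, 33, 47, 53, 61, 69, 73, 83, 90, 104, 121, 125, 129, 136, 144, 148, 158, 171, 175, 183, 192]

Fragment lengths:
  [0,4): 4 bp
  [4,11): 7 bp
  [11,18): 7 bp
  [18,22): 4 bp
  [22,28): 6 bp
  [28,33): 5 bp
  [33,47): 14 bp
  [47,53): 6 bp
  [53,61): 8 bp
  [61,69): 8 bp
  [69,73): 4 bp
  [73,83): 10 bp
  [83,90): 7 bp
  [90,104): 14 bp
  [104,121): 17 bp
  [121,125): 4 bp
  [125,129): 4 bp
  [129,136): 7 bp
  [136,144): 8 bp
  [144,148): 4 bp
  [148,158): 10 bp
  [158,171): 13 bp
  [171,175): 4 bp
  [175,183): 8 bp
  [183,192): 9 bp
  [192,196): 4 bp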